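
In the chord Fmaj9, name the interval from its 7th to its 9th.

Fmaj9 (F major ninth): F–A–C–E–G.
The 7th is E and the 9th is G.
From E to G: 3 semitones over a third = minor.

minor third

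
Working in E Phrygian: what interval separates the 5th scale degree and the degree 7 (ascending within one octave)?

minor third

E phrygian: E F G A B C D.
So we need the interval from B up to D.
From B to D: 3 semitones over a third = minor.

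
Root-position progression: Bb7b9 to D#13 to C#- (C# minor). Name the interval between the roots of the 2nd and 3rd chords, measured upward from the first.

minor seventh

The roots are D# and C#.
D# up to C# is 10 semitones, a half step narrower than a major seventh, so the interval is minor.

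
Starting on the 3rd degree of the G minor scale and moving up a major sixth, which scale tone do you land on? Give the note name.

The scale is G A Bb C D Eb F.
The 3rd degree is Bb; a major sixth above that is G — scale degree 1.

G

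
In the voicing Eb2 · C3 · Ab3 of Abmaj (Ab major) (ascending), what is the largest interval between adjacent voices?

major sixth

Adjacent intervals: Eb2→C3 = major sixth; C3→Ab3 = minor sixth.
The largest is Eb2 to C3, a major sixth (9 semitones).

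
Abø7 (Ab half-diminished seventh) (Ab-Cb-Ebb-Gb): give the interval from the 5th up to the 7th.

The 5th is Ebb and the 7th is Gb.
From Ebb to Gb is 4 semitones, exactly the major third.

major third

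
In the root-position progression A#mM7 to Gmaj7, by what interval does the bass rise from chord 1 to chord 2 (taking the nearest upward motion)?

The roots are A# and G.
From A# to G: 9 semitones over a seventh = diminished.

d7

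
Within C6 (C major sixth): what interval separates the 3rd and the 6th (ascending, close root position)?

C6 (C major sixth): C, E, G, A.
The 3rd is E and the 6th is A.
Counting 4 letters and 5 half steps from E gives a perfect fourth.

perfect 4th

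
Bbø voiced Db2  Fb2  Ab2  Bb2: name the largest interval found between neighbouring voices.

Adjacent intervals: Db2→Fb2 = minor third; Fb2→Ab2 = major third; Ab2→Bb2 = major second.
The largest is Fb2 to Ab2, a major third (4 semitones).

major third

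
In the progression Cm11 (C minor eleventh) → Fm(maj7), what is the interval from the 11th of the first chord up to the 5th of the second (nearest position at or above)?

perfect fifth

Cm11 (C minor eleventh) has F as its 11th, and Fm(maj7) has C as its 5th.
Counting 5 letters and 7 half steps from F gives a perfect fifth.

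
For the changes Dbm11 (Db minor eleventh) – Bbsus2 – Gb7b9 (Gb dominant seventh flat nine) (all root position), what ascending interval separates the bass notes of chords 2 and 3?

The roots are Bb and Gb.
Bb up to Gb is 8 semitones, a half step narrower than a major sixth, so the interval is minor.

minor sixth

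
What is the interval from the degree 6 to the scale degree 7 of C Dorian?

The scale runs C D E♭ F G A B♭.
The degree 6 is A and the scale degree 7 is B♭.
From A to B♭: 1 semitone over a second = minor.

minor second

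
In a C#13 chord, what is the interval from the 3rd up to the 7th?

C# dominant thirteenth: C#-E#-G#-B-D#-A#.
The 3rd is E# and the 7th is B.
5 letter names make it a fifth; at 6 semitones (a half step narrower than perfect) the quality is diminished.

d5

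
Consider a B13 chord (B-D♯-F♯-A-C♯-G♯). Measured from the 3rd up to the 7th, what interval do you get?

diminished 5th

The 3rd is D♯ and the 7th is A.
5 letter names make it a fifth; at 6 semitones (a half step narrower than perfect) the quality is diminished.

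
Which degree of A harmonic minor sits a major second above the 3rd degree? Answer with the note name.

D

The scale is A B C D E F G♯.
The 3rd degree is C; a major second above that is D — scale degree 4.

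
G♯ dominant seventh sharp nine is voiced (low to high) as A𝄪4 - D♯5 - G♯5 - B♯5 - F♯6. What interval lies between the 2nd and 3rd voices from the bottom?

perfect fourth

Those voices are D♯5 and G♯5.
Counting 4 letters and 5 half steps from D♯ gives a perfect fourth.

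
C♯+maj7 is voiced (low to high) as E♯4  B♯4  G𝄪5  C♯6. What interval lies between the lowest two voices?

Those voices are E♯4 and B♯4.
Counting 5 letters and 7 half steps from E♯ gives a perfect fifth.

perfect fifth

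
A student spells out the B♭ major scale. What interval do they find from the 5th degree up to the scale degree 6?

B♭ major: B♭ C D E♭ F G A.
That puts F below G.
F up to G spans 2 letter names and 2 semitones — a major second.

M2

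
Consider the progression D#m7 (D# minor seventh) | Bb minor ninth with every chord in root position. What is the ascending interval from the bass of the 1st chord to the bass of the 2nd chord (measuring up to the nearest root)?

diminished sixth

The roots are D# and Bb.
D# up to Bb is 7 semitones, a whole step narrower than a major sixth, so the interval is diminished.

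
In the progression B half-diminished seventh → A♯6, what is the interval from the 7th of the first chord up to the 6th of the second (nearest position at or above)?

The 7th of B half-diminished seventh is A; the 6th of A♯6 is F𝄪.
From A to F𝄪: 10 semitones over a sixth = augmented.

augmented sixth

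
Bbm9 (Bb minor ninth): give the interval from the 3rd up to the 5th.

Spelling the chord: Bb–Db–F–Ab–C.
That puts Db below F.
Db up to F spans 3 letter names and 4 semitones — a major third.

major third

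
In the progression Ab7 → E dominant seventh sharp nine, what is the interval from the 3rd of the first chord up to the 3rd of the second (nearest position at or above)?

augmented fifth

The 3rd of Ab7 is C; the 3rd of E dominant seventh sharp nine is G#.
From C to G#: 8 semitones over a fifth = augmented.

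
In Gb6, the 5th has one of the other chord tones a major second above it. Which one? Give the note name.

Eb

Spelling the chord: Gb, Bb, Db, Eb.
The 5th is Db. A major second above Db is Eb.
Eb is the chord's 6th.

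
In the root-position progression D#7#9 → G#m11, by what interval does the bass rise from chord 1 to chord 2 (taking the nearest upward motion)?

The roots are D# and G#.
D# up to G# spans 4 letter names and 5 semitones — a perfect fourth.

perfect fourth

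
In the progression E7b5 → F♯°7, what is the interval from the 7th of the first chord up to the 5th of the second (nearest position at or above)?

minor 7th

E7b5 has D as its 7th, and F♯°7 has C as its 5th.
7 letter names make it a seventh; at 10 semitones (a half step narrower than major) the quality is minor.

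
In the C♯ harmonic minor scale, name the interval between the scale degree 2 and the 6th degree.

Spelling the C♯ harmonic minor scale: C♯ D♯ E F♯ G♯ A B♯.
That puts D♯ below A.
D♯ up to A is 6 semitones, a half step narrower than a perfect fifth, so the interval is diminished.

diminished fifth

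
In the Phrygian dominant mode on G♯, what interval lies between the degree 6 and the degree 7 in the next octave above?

The scale runs G♯ A B♯ C♯ D♯ E F♯.
That puts E below F♯.
From E to F♯ is 14 semitones, exactly the major ninth.

major 9th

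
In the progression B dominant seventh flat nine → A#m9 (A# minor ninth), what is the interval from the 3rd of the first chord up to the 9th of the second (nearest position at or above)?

major sixth

The 3rd of B dominant seventh flat nine is D#; the 9th of A#m9 (A# minor ninth) is B#.
D# up to B# spans 6 letter names and 9 semitones — a major sixth.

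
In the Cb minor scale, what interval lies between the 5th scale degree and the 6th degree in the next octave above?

minor ninth

Cb natural minor: Cb Db Ebb Fb Gb Abb Bbb.
5th scale degree = Gb; degree 6 (up an octave) = Abb.
9 letter names make it a ninth; at 13 semitones (a half step narrower than major) the quality is minor.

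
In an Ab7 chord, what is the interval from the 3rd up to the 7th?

The chord tones of Ab7 are Ab-C-Eb-Gb.
3rd = C; 7th = Gb.
From C to Gb: 6 semitones over a fifth = diminished.

diminished 5th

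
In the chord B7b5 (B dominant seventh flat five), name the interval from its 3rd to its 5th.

diminished third

The chord tones of B7b5 (B dominant seventh flat five) are B, D♯, F, A.
3rd = D♯; 5th = F.
3 letter names make it a third; at 2 semitones (a whole step narrower than major) the quality is diminished.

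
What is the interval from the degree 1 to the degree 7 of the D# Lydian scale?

major seventh

Spelling the D# Lydian scale: D# E# F## G## A# B# C##.
So we need the interval from D# up to C##.
Counting 7 letters and 11 half steps from D# gives a major seventh.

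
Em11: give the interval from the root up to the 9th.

major 9th

The chord tones of Em11 (E minor eleventh) are E G B D F# A.
That puts E below F#.
From E to F# is 14 semitones, exactly the major ninth.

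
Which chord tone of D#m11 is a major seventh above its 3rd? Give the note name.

E#

The chord tones of D#m11 are D# F# A# C# E# G#.
The 3rd is F#. A major seventh above F# is E#.
E# is the chord's 9th.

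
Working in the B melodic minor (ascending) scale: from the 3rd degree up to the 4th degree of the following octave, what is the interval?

B melodic minor: B C♯ D E F♯ G♯ A♯.
So we need the interval from D up to E.
D up to E spans 9 letter names and 14 semitones — a major ninth.

major ninth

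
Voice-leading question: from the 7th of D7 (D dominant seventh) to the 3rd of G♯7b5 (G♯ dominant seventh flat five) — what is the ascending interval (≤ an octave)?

The 7th of D7 (D dominant seventh) is C; the 3rd of G♯7b5 (G♯ dominant seventh flat five) is B♯.
7 letter names make it a seventh; at 12 semitones (a half step wider than major) the quality is augmented.

augmented 7th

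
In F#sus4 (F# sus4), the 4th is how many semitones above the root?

F#sus4: F#-B-C#.
F# to B is a perfect fourth: 5 semitones.

5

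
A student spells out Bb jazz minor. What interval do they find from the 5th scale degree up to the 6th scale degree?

Spelling Bb jazz minor: Bb C Db Eb F G A.
5th scale degree = F; 6th degree = G.
Counting 2 letters and 2 half steps from F gives a major second.

M2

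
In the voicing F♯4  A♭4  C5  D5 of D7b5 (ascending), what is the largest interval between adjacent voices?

Adjacent intervals: F♯4→A♭4 = diminished third; A♭4→C5 = major third; C5→D5 = major second.
The largest is A♭4 to C5, a major third (4 semitones).

major third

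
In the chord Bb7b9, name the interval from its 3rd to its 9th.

Spelling the chord: Bb–D–F–Ab–Cb.
The 3rd is D and the 9th is Cb.
From D to Cb: 9 semitones over a seventh = diminished.

diminished 7th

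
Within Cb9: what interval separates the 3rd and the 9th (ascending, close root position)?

minor 7th

Spelling the chord: Cb Eb Gb Bbb Db.
The 3rd is Eb and the 9th is Db.
From Eb to Db: 10 semitones over a seventh = minor.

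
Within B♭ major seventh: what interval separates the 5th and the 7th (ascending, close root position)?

B♭M7 (B♭ major seventh): B♭ D F A.
That puts F below A.
F up to A spans 3 letter names and 4 semitones — a major third.

major third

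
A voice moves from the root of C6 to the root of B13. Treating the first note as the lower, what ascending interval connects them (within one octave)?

The root of C6 is C; the root of B13 is B.
From C to B is 11 semitones, exactly the major seventh.

major 7th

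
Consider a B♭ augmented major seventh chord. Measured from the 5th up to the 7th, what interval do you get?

B♭+maj7 (B♭ augmented major seventh) is spelled B♭–D–F♯–A.
The 5th is F♯ and the 7th is A.
F♯ up to A is 3 semitones, a half step narrower than a major third, so the interval is minor.

minor third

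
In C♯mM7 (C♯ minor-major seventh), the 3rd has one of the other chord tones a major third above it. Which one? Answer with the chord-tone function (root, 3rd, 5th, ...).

Spelling the chord: C♯-E-G♯-B♯.
The 3rd is E. A major third above E is G♯.
G♯ is the chord's 5th.

5th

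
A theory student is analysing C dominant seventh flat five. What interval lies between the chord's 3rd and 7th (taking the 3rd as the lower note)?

The chord tones of C7b5 are C E Gb Bb.
So we need the interval from E up to Bb.
E up to Bb is 6 semitones, a half step narrower than a perfect fifth, so the interval is diminished.
This 3–7 tritone is the characteristic tension at the heart of the dominant sound.

d5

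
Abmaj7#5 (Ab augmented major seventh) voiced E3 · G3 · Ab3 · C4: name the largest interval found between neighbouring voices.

M3

Adjacent intervals: E3→G3 = minor third; G3→Ab3 = minor second; Ab3→C4 = major third.
The largest is Ab3 to C4, a major third (4 semitones).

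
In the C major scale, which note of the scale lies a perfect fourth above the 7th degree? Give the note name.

The scale is C D E F G A B.
The 7th degree is B; a perfect fourth above that is E — scale degree 3.

E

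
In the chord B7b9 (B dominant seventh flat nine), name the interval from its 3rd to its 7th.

The chord tones of B7b9 (B dominant seventh flat nine) are B–D♯–F♯–A–C.
The 3rd is D♯ and the 7th is A.
D♯ up to A is 6 semitones, a half step narrower than a perfect fifth, so the interval is diminished.
That tritone between 3rd and 7th is what gives the dominant seventh its pull toward resolution.

diminished fifth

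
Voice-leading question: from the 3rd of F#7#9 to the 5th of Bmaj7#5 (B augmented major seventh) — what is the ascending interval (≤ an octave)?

major 6th

F#7#9 has A# as its 3rd, and Bmaj7#5 (B augmented major seventh) has F## as its 5th.
A# up to F## spans 6 letter names and 9 semitones — a major sixth.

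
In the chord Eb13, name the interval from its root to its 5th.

The chord tones of Eb13 (Eb dominant thirteenth) are Eb-G-Bb-Db-F-C.
That puts Eb below Bb.
From Eb to Bb is 7 semitones, exactly the perfect fifth.

perfect 5th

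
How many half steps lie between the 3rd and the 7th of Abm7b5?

7

The chord tones of Abø (Ab half-diminished seventh) are Ab, Cb, Ebb, Gb.
Cb to Gb is a perfect fifth: 7 semitones.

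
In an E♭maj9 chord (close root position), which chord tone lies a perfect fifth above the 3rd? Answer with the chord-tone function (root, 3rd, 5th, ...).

7th

The chord tones of E♭maj9 (E♭ major ninth) are E♭ G B♭ D F.
The 3rd is G. A perfect fifth above G is D.
D is the chord's 7th.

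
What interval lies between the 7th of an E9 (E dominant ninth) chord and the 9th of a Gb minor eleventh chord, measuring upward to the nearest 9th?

E9 (E dominant ninth) has D as its 7th, and Gb minor eleventh has Ab as its 9th.
From D to Ab: 6 semitones over a fifth = diminished.

diminished fifth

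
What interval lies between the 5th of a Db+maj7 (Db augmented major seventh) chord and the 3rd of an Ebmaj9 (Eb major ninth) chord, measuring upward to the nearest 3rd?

minor 7th

The 5th of Db+maj7 (Db augmented major seventh) is A; the 3rd of Ebmaj9 (Eb major ninth) is G.
A up to G is 10 semitones, a half step narrower than a major seventh, so the interval is minor.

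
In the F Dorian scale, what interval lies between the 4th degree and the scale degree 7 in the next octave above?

The scale runs F G Ab Bb C D Eb.
So we need the interval from Bb up to Eb.
Bb up to Eb spans 11 letter names and 17 semitones — a perfect eleventh.

perfect 11th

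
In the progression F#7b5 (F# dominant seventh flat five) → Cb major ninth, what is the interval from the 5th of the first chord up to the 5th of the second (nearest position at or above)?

diminished 5th

F#7b5 (F# dominant seventh flat five) has C as its 5th, and Cb major ninth has Gb as its 5th.
5 letter names make it a fifth; at 6 semitones (a half step narrower than perfect) the quality is diminished.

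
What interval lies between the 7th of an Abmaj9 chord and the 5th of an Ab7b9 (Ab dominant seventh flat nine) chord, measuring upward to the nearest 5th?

minor sixth

Abmaj9 has G as its 7th, and Ab7b9 (Ab dominant seventh flat nine) has Eb as its 5th.
6 letter names make it a sixth; at 8 semitones (a half step narrower than major) the quality is minor.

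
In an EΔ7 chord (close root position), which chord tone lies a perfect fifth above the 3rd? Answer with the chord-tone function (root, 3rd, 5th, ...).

Emaj7 (E major seventh): E, G♯, B, D♯.
The 3rd is G♯. A perfect fifth above G♯ is D♯.
D♯ is the chord's 7th.

7th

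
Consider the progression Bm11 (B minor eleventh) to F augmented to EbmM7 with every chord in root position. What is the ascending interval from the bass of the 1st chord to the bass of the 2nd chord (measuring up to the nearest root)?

d5

The roots are B and F.
5 letter names make it a fifth; at 6 semitones (a half step narrower than perfect) the quality is diminished.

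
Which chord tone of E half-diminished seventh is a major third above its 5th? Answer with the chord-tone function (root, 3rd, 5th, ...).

E half-diminished seventh is spelled E G Bb D.
The 5th is Bb. A major third above Bb is D.
D is the chord's 7th.

7th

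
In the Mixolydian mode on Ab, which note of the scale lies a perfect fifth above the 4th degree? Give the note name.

The scale is Ab Bb C Db Eb F Gb.
The 4th degree is Db; a perfect fifth above that is Ab — scale degree 1.

Ab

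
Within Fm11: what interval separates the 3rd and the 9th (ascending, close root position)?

F minor eleventh is spelled F, Ab, C, Eb, G, Bb.
That puts Ab below G.
Counting 7 letters and 11 half steps from Ab gives a major seventh.

major 7th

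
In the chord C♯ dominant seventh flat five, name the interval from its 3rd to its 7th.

diminished fifth

The chord tones of C♯7b5 (C♯ dominant seventh flat five) are C♯ E♯ G B.
3rd = E♯; 7th = B.
5 letter names make it a fifth; at 6 semitones (a half step narrower than perfect) the quality is diminished.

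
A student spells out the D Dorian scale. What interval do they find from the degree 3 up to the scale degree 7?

D dorian: D E F G A B C.
Degree 3 = F; degree 7 = C.
Counting 5 letters and 7 half steps from F gives a perfect fifth.

perfect fifth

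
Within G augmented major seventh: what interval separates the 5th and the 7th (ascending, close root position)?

minor 3rd

The chord tones of G+maj7 (G augmented major seventh) are G, B, D♯, F♯.
The 5th is D♯ and the 7th is F♯.
3 letter names make it a third; at 3 semitones (a half step narrower than major) the quality is minor.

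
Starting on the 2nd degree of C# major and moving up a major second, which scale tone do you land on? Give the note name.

E#

The scale is C# D# E# F# G# A# B#.
The 2nd degree is D#; a major second above that is E# — scale degree 3.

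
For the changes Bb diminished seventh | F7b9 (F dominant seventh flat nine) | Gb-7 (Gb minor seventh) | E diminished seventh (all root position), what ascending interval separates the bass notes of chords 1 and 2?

The roots are Bb and F.
From Bb to F is 7 semitones, exactly the perfect fifth.

perfect fifth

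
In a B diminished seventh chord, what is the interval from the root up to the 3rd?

B°7: B-D-F-Ab.
The root is B and the 3rd is D.
B up to D is 3 semitones, a half step narrower than a major third, so the interval is minor.

m3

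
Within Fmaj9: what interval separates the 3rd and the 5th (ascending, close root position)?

minor 3rd

The chord tones of Fmaj9 (F major ninth) are F, A, C, E, G.
The 3rd is A and the 5th is C.
A up to C is 3 semitones, a half step narrower than a major third, so the interval is minor.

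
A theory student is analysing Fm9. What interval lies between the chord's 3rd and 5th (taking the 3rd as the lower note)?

major third

The chord tones of Fmin9 are F-Ab-C-Eb-G.
So we need the interval from Ab up to C.
From Ab to C is 4 semitones, exactly the major third.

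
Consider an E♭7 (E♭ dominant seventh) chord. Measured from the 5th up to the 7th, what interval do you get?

minor third

The chord tones of E♭7 are E♭-G-B♭-D♭.
So we need the interval from B♭ up to D♭.
From B♭ to D♭: 3 semitones over a third = minor.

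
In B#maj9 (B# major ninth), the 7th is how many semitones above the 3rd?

Spelling the chord: B#, D##, F##, A##, C##.
D## to A## is a perfect fifth: 7 semitones.

7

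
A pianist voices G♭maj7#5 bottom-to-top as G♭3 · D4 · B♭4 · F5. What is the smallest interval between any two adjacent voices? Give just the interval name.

Adjacent intervals: G♭3→D4 = augmented fifth; D4→B♭4 = minor sixth; B♭4→F5 = perfect fifth.
The smallest is B♭4 to F5, a perfect fifth (7 semitones).

perfect 5th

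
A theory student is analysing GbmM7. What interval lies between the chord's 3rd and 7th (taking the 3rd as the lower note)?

Gbm(maj7): Gb, Bbb, Db, F.
So we need the interval from Bbb up to F.
5 letter names make it a fifth; at 8 semitones (a half step wider than perfect) the quality is augmented.

augmented fifth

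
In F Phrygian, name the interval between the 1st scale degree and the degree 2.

The scale runs F Gb Ab Bb C Db Eb.
1st scale degree = F; degree 2 = Gb.
2 letter names make it a second; at 1 semitone (a half step narrower than major) the quality is minor.

minor second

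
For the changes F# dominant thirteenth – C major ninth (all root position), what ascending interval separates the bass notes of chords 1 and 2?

diminished fifth

The roots are F# and C.
F# up to C is 6 semitones, a half step narrower than a perfect fifth, so the interval is diminished.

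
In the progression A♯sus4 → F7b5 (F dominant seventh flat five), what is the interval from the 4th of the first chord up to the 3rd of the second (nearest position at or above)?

A♯sus4 has D♯ as its 4th, and F7b5 (F dominant seventh flat five) has A as its 3rd.
D♯ up to A is 6 semitones, a half step narrower than a perfect fifth, so the interval is diminished.

diminished fifth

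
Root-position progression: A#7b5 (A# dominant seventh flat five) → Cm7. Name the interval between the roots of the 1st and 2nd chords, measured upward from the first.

d3

The roots are A# and C.
3 letter names make it a third; at 2 semitones (a whole step narrower than major) the quality is diminished.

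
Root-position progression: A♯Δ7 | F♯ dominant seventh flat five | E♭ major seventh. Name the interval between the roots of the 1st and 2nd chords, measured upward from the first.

The roots are A♯ and F♯.
A♯ up to F♯ is 8 semitones, a half step narrower than a major sixth, so the interval is minor.

m6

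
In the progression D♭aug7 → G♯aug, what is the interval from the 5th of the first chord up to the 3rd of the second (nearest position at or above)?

augmented second

D♭aug7 has A as its 5th, and G♯aug has B♯ as its 3rd.
2 letter names make it a second; at 3 semitones (a half step wider than major) the quality is augmented.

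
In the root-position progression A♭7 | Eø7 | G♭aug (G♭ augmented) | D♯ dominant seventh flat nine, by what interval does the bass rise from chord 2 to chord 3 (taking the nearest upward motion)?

diminished 3rd

The roots are E and G♭.
E up to G♭ is 2 semitones, a whole step narrower than a major third, so the interval is diminished.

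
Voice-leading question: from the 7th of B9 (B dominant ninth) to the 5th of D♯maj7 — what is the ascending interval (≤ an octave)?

The 7th of B9 (B dominant ninth) is A; the 5th of D♯maj7 is A♯.
A up to A♯ is 1 semitone, a half step wider than a perfect unison, so the interval is augmented.

augmented 1st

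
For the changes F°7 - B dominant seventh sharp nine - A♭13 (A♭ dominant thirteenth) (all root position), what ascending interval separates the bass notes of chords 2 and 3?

The roots are B and A♭.
B up to A♭ is 9 semitones, a whole step narrower than a major seventh, so the interval is diminished.

diminished 7th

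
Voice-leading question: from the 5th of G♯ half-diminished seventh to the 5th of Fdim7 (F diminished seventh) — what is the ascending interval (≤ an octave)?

d7

G♯ half-diminished seventh has D as its 5th, and Fdim7 (F diminished seventh) has C♭ as its 5th.
From D to C♭: 9 semitones over a seventh = diminished.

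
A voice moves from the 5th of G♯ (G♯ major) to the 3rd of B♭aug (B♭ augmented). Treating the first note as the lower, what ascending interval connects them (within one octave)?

d8

G♯ (G♯ major) has D♯ as its 5th, and B♭aug (B♭ augmented) has D as its 3rd.
8 letter names make it an octave; at 11 semitones (a half step narrower than perfect) the quality is diminished.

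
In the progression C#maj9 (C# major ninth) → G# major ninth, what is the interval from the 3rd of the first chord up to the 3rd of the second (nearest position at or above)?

The 3rd of C#maj9 (C# major ninth) is E#; the 3rd of G# major ninth is B#.
Counting 5 letters and 7 half steps from E# gives a perfect fifth.

perfect fifth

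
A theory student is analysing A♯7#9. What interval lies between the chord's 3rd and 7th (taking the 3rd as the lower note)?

d5

A♯7#9 is spelled A♯ C𝄪 E♯ G♯ B𝄪.
3rd = C𝄪; 7th = G♯.
C𝄪 up to G♯ is 6 semitones, a half step narrower than a perfect fifth, so the interval is diminished.
This 3–7 tritone is the characteristic tension at the heart of the dominant sound.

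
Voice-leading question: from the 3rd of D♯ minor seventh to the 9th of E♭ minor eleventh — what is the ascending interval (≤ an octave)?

The 3rd of D♯ minor seventh is F♯; the 9th of E♭ minor eleventh is F.
From F♯ to F: 11 semitones over an octave = diminished.

diminished 8th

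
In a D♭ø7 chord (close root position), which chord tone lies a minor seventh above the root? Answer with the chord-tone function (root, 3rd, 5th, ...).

D♭ø7: D♭ F♭ A𝄫 C♭.
The root is D♭. A minor seventh above D♭ is C♭.
C♭ is the chord's 7th.

7th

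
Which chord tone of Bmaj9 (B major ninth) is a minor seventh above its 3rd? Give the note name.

C#

Spelling the chord: B, D#, F#, A#, C#.
The 3rd is D#. A minor seventh above D# is C#.
C# is the chord's 9th.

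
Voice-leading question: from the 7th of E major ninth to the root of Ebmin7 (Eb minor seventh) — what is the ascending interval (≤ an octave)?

The 7th of E major ninth is D#; the root of Ebmin7 (Eb minor seventh) is Eb.
D# up to Eb is 0 semitones, a whole step narrower than a major second, so the interval is diminished.

diminished 2nd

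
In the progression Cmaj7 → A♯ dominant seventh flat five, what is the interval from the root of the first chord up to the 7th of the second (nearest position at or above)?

The root of Cmaj7 is C; the 7th of A♯ dominant seventh flat five is G♯.
5 letter names make it a fifth; at 8 semitones (a half step wider than perfect) the quality is augmented.

A5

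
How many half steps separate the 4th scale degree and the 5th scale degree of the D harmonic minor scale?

2

The scale is D E F G A B♭ C♯.
G up to A is a major second — 2 semitones.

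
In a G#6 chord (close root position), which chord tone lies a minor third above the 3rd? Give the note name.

G#6: G#–B#–D#–E#.
The 3rd is B#. A minor third above B# is D#.
D# is the chord's 5th.

D#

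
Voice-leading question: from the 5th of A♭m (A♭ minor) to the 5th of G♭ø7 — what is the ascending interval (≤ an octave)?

A♭m (A♭ minor) has E♭ as its 5th, and G♭ø7 has D𝄫 as its 5th.
E♭ up to D𝄫 is 9 semitones, a whole step narrower than a major seventh, so the interval is diminished.

d7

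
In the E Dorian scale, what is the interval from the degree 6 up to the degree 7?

Spelling the E Dorian scale: E F# G A B C# D.
That puts C# below D.
C# up to D is 1 semitone, a half step narrower than a major second, so the interval is minor.

minor second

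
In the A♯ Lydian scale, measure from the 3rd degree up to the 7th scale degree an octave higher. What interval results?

perfect twelfth

A♯ lydian: A♯ B♯ C𝄪 D𝄪 E♯ F𝄪 G𝄪.
So we need the interval from C𝄪 up to G𝄪.
From C𝄪 to G𝄪 is 19 semitones, exactly the perfect twelfth.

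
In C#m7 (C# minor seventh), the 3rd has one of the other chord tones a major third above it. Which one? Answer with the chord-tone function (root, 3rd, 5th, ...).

The chord tones of C#m7 are C#-E-G#-B.
The 3rd is E. A major third above E is G#.
G# is the chord's 5th.

5th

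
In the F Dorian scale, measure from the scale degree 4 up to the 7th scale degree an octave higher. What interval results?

P11

F dorian: F G Ab Bb C D Eb.
The scale degree 4 is Bb and the degree 7 (up an octave) is Eb.
Counting 11 letters and 17 half steps from Bb gives a perfect eleventh.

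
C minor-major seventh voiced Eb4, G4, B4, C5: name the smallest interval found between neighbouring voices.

Adjacent intervals: Eb4→G4 = major third; G4→B4 = major third; B4→C5 = minor second.
The smallest is B4 to C5, a minor second (1 semitone).

minor second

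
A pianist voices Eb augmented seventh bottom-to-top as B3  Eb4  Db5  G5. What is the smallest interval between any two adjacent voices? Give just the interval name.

diminished fourth

Adjacent intervals: B3→Eb4 = diminished fourth; Eb4→Db5 = minor seventh; Db5→G5 = augmented fourth.
The smallest is B3 to Eb4, a diminished fourth (4 semitones).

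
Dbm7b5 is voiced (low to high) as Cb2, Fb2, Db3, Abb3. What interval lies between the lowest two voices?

Those voices are Cb2 and Fb2.
Cb up to Fb spans 4 letter names and 5 semitones — a perfect fourth.

perfect fourth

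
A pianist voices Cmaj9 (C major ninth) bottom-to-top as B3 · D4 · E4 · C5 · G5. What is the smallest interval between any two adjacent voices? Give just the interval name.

major second

Adjacent intervals: B3→D4 = minor third; D4→E4 = major second; E4→C5 = minor sixth; C5→G5 = perfect fifth.
The smallest is D4 to E4, a major second (2 semitones).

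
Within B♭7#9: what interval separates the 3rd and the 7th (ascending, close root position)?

B♭7#9 is spelled B♭ D F A♭ C♯.
That puts D below A♭.
5 letter names make it a fifth; at 6 semitones (a half step narrower than perfect) the quality is diminished.

diminished fifth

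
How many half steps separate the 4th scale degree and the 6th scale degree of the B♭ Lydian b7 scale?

3

The scale is B♭ C D E F G A♭.
E up to G is a minor third — 3 semitones.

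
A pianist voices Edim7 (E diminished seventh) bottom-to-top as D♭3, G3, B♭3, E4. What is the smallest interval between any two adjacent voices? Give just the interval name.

Adjacent intervals: D♭3→G3 = augmented fourth; G3→B♭3 = minor third; B♭3→E4 = augmented fourth.
The smallest is G3 to B♭3, a minor third (3 semitones).

m3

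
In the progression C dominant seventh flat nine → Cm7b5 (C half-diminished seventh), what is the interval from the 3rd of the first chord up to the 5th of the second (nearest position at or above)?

The 3rd of C dominant seventh flat nine is E; the 5th of Cm7b5 (C half-diminished seventh) is G♭.
From E to G♭: 2 semitones over a third = diminished.

diminished third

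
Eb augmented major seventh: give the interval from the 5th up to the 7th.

minor 3rd

Spelling the chord: Eb–G–B–D.
So we need the interval from B up to D.
From B to D: 3 semitones over a third = minor.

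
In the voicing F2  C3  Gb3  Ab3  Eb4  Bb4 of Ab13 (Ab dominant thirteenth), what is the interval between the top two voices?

P5

Those voices are Eb4 and Bb4.
Eb up to Bb spans 5 letter names and 7 semitones — a perfect fifth.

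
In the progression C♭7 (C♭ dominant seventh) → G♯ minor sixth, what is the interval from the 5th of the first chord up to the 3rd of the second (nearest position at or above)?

C♭7 (C♭ dominant seventh) has G♭ as its 5th, and G♯ minor sixth has B as its 3rd.
From G♭ to B: 5 semitones over a third = augmented.

augmented third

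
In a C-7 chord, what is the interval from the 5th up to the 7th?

minor third

The chord tones of Cmin7 are C–E♭–G–B♭.
The 5th is G and the 7th is B♭.
From G to B♭: 3 semitones over a third = minor.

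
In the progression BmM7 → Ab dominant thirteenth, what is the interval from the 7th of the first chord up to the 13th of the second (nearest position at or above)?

The 7th of BmM7 is A#; the 13th of Ab dominant thirteenth is F.
A# up to F is 7 semitones, a whole step narrower than a major sixth, so the interval is diminished.

diminished sixth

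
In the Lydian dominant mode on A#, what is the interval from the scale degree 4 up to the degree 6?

minor third

A# lydian dominant: A# B# C## D## E# F## G#.
Scale degree 4 = D##; 6th degree = F##.
3 letter names make it a third; at 3 semitones (a half step narrower than major) the quality is minor.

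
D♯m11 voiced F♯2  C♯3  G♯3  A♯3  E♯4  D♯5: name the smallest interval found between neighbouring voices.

Adjacent intervals: F♯2→C♯3 = perfect fifth; C♯3→G♯3 = perfect fifth; G♯3→A♯3 = major second; A♯3→E♯4 = perfect fifth; E♯4→D♯5 = minor seventh.
The smallest is G♯3 to A♯3, a major second (2 semitones).

major second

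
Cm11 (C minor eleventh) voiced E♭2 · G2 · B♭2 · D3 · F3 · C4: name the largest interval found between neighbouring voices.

P5

Adjacent intervals: E♭2→G2 = major third; G2→B♭2 = minor third; B♭2→D3 = major third; D3→F3 = minor third; F3→C4 = perfect fifth.
The largest is F3 to C4, a perfect fifth (7 semitones).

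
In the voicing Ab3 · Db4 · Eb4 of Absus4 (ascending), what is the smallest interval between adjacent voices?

Adjacent intervals: Ab3→Db4 = perfect fourth; Db4→Eb4 = major second.
The smallest is Db4 to Eb4, a major second (2 semitones).

major second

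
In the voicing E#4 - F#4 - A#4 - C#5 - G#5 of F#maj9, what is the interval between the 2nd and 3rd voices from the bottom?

major third

Those voices are F#4 and A#4.
F# up to A# spans 3 letter names and 4 semitones — a major third.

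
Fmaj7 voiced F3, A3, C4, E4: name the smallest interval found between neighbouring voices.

minor 3rd

Adjacent intervals: F3→A3 = major third; A3→C4 = minor third; C4→E4 = major third.
The smallest is A3 to C4, a minor third (3 semitones).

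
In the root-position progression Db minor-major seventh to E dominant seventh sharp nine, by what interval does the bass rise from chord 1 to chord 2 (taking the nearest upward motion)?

The roots are Db and E.
From Db to E: 3 semitones over a second = augmented.

augmented 2nd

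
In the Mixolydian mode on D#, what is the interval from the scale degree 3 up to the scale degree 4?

D# mixolydian: D# E# F## G# A# B# C#.
So we need the interval from F## up to G#.
F## up to G# is 1 semitone, a half step narrower than a major second, so the interval is minor.

minor 2nd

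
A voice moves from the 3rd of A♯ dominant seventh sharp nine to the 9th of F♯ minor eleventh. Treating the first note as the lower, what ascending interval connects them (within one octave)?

diminished fifth

The 3rd of A♯ dominant seventh sharp nine is C𝄪; the 9th of F♯ minor eleventh is G♯.
From C𝄪 to G♯: 6 semitones over a fifth = diminished.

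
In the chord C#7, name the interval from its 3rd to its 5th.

C#7: C# E# G# B.
That puts E# below G#.
3 letter names make it a third; at 3 semitones (a half step narrower than major) the quality is minor.

minor 3rd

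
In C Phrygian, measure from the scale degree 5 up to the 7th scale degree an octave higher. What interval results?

m10

The scale runs C Db Eb F G Ab Bb.
So we need the interval from G up to Bb.
10 letter names make it a tenth; at 15 semitones (a half step narrower than major) the quality is minor.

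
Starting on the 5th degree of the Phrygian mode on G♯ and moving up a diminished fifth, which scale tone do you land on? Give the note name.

A

The scale is G♯ A B C♯ D♯ E F♯.
The 5th degree is D♯; a diminished fifth above that is A — scale degree 2.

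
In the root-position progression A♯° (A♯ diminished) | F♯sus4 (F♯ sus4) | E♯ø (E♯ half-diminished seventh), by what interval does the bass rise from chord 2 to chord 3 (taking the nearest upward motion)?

The roots are F♯ and E♯.
From F♯ to E♯ is 11 semitones, exactly the major seventh.

major 7th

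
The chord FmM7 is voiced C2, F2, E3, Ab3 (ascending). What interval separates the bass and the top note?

The outer voices are C2 and Ab3.
C up to Ab is 20 semitones, a half step narrower than a major thirteenth, so the interval is minor.

minor thirteenth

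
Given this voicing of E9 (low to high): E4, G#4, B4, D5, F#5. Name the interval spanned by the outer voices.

The outer voices are E4 and F#5.
Counting 9 letters and 14 half steps from E gives a major ninth.

major ninth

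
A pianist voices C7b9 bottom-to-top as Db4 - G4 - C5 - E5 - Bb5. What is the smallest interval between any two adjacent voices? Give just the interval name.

Adjacent intervals: Db4→G4 = augmented fourth; G4→C5 = perfect fourth; C5→E5 = major third; E5→Bb5 = diminished fifth.
The smallest is C5 to E5, a major third (4 semitones).

major third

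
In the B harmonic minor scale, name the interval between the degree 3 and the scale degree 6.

B harmonic minor: B C♯ D E F♯ G A♯.
So we need the interval from D up to G.
Counting 4 letters and 5 half steps from D gives a perfect fourth.

perfect fourth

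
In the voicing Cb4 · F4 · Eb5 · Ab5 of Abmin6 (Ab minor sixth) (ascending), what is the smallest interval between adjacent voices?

Adjacent intervals: Cb4→F4 = augmented fourth; F4→Eb5 = minor seventh; Eb5→Ab5 = perfect fourth.
The smallest is Eb5 to Ab5, a perfect fourth (5 semitones).

perfect fourth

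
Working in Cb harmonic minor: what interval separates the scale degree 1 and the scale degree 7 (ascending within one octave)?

major 7th

The scale runs Cb Db Ebb Fb Gb Abb Bb.
So we need the interval from Cb up to Bb.
From Cb to Bb is 11 semitones, exactly the major seventh.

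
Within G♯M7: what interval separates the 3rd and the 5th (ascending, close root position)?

minor 3rd

The chord tones of G♯maj7 (G♯ major seventh) are G♯, B♯, D♯, F𝄪.
The 3rd is B♯ and the 5th is D♯.
3 letter names make it a third; at 3 semitones (a half step narrower than major) the quality is minor.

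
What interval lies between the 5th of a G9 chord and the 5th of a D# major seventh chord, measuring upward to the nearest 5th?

G9 has D as its 5th, and D# major seventh has A# as its 5th.
From D to A#: 8 semitones over a fifth = augmented.

augmented fifth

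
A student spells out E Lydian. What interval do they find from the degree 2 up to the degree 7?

major 6th

Spelling E Lydian: E F# G# A# B C# D#.
So we need the interval from F# up to D#.
F# up to D# spans 6 letter names and 9 semitones — a major sixth.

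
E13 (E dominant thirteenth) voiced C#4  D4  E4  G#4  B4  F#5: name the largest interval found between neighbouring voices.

Adjacent intervals: C#4→D4 = minor second; D4→E4 = major second; E4→G#4 = major third; G#4→B4 = minor third; B4→F#5 = perfect fifth.
The largest is B4 to F#5, a perfect fifth (7 semitones).

P5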